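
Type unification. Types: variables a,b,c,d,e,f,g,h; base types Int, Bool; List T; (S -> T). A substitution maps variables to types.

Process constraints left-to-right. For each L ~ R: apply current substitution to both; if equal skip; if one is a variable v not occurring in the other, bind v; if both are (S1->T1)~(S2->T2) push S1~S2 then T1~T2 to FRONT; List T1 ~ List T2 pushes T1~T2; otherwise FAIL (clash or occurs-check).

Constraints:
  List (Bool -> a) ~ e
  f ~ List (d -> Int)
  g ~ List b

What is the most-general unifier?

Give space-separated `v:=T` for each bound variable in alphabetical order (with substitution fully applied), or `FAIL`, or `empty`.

step 1: unify List (Bool -> a) ~ e  [subst: {-} | 2 pending]
  bind e := List (Bool -> a)
step 2: unify f ~ List (d -> Int)  [subst: {e:=List (Bool -> a)} | 1 pending]
  bind f := List (d -> Int)
step 3: unify g ~ List b  [subst: {e:=List (Bool -> a), f:=List (d -> Int)} | 0 pending]
  bind g := List b

Answer: e:=List (Bool -> a) f:=List (d -> Int) g:=List b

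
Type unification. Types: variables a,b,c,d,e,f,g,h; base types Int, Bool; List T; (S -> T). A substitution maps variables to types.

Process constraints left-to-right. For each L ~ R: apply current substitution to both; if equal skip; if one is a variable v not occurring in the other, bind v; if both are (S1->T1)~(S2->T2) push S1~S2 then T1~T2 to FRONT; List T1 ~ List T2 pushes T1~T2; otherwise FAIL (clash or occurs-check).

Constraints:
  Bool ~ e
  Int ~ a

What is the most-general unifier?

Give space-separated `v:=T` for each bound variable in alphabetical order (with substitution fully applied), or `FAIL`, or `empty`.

step 1: unify Bool ~ e  [subst: {-} | 1 pending]
  bind e := Bool
step 2: unify Int ~ a  [subst: {e:=Bool} | 0 pending]
  bind a := Int

Answer: a:=Int e:=Bool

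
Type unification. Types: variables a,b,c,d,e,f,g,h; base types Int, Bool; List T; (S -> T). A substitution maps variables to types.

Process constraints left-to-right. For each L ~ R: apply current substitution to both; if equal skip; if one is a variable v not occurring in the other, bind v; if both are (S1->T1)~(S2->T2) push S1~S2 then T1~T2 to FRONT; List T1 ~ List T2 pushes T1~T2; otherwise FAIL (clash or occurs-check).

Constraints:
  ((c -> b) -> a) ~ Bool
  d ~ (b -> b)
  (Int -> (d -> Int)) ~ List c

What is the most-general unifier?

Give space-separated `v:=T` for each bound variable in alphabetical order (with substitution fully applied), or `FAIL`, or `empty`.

step 1: unify ((c -> b) -> a) ~ Bool  [subst: {-} | 2 pending]
  clash: ((c -> b) -> a) vs Bool

Answer: FAIL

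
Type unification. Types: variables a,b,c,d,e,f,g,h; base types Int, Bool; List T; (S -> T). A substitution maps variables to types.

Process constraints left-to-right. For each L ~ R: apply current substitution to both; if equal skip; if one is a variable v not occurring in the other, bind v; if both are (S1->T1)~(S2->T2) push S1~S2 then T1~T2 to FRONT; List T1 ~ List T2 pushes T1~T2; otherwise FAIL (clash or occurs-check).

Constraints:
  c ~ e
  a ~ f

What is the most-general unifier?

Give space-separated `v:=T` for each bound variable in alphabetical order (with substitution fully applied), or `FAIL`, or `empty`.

Answer: a:=f c:=e

Derivation:
step 1: unify c ~ e  [subst: {-} | 1 pending]
  bind c := e
step 2: unify a ~ f  [subst: {c:=e} | 0 pending]
  bind a := f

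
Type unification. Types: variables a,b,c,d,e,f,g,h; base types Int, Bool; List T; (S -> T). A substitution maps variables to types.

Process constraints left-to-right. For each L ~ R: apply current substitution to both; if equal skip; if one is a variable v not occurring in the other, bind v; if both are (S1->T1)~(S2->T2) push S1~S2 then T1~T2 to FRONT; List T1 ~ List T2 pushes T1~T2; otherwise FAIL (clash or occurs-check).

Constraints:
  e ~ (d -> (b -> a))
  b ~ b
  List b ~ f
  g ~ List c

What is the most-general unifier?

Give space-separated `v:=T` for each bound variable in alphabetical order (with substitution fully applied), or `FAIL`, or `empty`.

step 1: unify e ~ (d -> (b -> a))  [subst: {-} | 3 pending]
  bind e := (d -> (b -> a))
step 2: unify b ~ b  [subst: {e:=(d -> (b -> a))} | 2 pending]
  -> identical, skip
step 3: unify List b ~ f  [subst: {e:=(d -> (b -> a))} | 1 pending]
  bind f := List b
step 4: unify g ~ List c  [subst: {e:=(d -> (b -> a)), f:=List b} | 0 pending]
  bind g := List c

Answer: e:=(d -> (b -> a)) f:=List b g:=List c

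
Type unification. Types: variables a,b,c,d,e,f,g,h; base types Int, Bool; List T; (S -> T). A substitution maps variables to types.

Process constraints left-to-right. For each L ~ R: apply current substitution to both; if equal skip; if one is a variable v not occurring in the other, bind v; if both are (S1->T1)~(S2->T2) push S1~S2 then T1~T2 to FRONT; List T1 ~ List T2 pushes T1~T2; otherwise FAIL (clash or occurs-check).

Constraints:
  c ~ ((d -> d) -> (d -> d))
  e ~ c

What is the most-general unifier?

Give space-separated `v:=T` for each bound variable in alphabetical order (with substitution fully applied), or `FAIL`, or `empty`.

Answer: c:=((d -> d) -> (d -> d)) e:=((d -> d) -> (d -> d))

Derivation:
step 1: unify c ~ ((d -> d) -> (d -> d))  [subst: {-} | 1 pending]
  bind c := ((d -> d) -> (d -> d))
step 2: unify e ~ ((d -> d) -> (d -> d))  [subst: {c:=((d -> d) -> (d -> d))} | 0 pending]
  bind e := ((d -> d) -> (d -> d))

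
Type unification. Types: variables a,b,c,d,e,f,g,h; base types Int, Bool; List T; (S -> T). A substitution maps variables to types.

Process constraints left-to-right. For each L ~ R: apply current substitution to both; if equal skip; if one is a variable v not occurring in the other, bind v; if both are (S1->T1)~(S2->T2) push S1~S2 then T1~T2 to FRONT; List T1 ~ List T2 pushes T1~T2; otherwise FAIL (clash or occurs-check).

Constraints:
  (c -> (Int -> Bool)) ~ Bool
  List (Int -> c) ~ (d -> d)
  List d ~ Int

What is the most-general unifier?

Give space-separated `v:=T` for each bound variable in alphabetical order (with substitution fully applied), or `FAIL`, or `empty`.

step 1: unify (c -> (Int -> Bool)) ~ Bool  [subst: {-} | 2 pending]
  clash: (c -> (Int -> Bool)) vs Bool

Answer: FAIL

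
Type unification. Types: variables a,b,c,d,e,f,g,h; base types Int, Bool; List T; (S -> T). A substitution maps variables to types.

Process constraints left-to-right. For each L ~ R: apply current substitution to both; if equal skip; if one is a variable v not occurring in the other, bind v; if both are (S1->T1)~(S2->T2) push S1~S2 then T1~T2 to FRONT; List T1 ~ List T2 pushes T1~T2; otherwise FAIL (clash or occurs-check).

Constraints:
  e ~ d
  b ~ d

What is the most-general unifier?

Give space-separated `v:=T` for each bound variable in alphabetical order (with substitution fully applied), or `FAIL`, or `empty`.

Answer: b:=d e:=d

Derivation:
step 1: unify e ~ d  [subst: {-} | 1 pending]
  bind e := d
step 2: unify b ~ d  [subst: {e:=d} | 0 pending]
  bind b := d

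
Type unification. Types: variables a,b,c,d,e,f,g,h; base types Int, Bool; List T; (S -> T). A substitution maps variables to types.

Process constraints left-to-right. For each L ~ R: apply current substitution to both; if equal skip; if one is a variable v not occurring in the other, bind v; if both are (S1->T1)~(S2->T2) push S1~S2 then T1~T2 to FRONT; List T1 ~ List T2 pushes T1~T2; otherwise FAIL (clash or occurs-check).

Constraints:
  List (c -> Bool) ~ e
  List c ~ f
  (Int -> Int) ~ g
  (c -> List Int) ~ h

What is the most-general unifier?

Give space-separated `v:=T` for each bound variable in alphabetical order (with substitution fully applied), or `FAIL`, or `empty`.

step 1: unify List (c -> Bool) ~ e  [subst: {-} | 3 pending]
  bind e := List (c -> Bool)
step 2: unify List c ~ f  [subst: {e:=List (c -> Bool)} | 2 pending]
  bind f := List c
step 3: unify (Int -> Int) ~ g  [subst: {e:=List (c -> Bool), f:=List c} | 1 pending]
  bind g := (Int -> Int)
step 4: unify (c -> List Int) ~ h  [subst: {e:=List (c -> Bool), f:=List c, g:=(Int -> Int)} | 0 pending]
  bind h := (c -> List Int)

Answer: e:=List (c -> Bool) f:=List c g:=(Int -> Int) h:=(c -> List Int)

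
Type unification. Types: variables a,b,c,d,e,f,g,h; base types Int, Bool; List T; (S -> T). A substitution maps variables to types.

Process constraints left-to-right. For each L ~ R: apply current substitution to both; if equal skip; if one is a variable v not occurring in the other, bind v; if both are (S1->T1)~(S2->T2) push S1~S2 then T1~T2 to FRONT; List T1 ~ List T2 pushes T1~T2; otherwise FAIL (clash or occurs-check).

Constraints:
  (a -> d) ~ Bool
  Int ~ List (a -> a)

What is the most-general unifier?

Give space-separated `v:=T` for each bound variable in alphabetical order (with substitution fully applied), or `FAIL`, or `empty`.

step 1: unify (a -> d) ~ Bool  [subst: {-} | 1 pending]
  clash: (a -> d) vs Bool

Answer: FAIL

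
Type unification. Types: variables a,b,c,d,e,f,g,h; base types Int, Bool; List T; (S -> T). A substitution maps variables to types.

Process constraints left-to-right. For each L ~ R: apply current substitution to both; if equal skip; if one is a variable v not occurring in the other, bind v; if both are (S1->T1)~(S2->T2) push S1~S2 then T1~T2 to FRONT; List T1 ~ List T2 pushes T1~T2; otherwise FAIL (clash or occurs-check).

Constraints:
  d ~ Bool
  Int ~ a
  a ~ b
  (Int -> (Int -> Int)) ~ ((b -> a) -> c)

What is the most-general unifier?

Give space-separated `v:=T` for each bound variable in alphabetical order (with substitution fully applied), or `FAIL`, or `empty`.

step 1: unify d ~ Bool  [subst: {-} | 3 pending]
  bind d := Bool
step 2: unify Int ~ a  [subst: {d:=Bool} | 2 pending]
  bind a := Int
step 3: unify Int ~ b  [subst: {d:=Bool, a:=Int} | 1 pending]
  bind b := Int
step 4: unify (Int -> (Int -> Int)) ~ ((Int -> Int) -> c)  [subst: {d:=Bool, a:=Int, b:=Int} | 0 pending]
  -> decompose arrow: push Int~(Int -> Int), (Int -> Int)~c
step 5: unify Int ~ (Int -> Int)  [subst: {d:=Bool, a:=Int, b:=Int} | 1 pending]
  clash: Int vs (Int -> Int)

Answer: FAIL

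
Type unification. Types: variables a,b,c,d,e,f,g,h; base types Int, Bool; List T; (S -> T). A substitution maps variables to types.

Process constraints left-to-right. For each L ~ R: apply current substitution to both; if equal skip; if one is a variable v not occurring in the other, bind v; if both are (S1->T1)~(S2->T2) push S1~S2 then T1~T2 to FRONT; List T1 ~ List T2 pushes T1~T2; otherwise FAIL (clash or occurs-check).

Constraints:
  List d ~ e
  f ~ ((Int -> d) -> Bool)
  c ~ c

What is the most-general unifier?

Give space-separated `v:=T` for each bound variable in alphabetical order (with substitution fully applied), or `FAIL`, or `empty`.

step 1: unify List d ~ e  [subst: {-} | 2 pending]
  bind e := List d
step 2: unify f ~ ((Int -> d) -> Bool)  [subst: {e:=List d} | 1 pending]
  bind f := ((Int -> d) -> Bool)
step 3: unify c ~ c  [subst: {e:=List d, f:=((Int -> d) -> Bool)} | 0 pending]
  -> identical, skip

Answer: e:=List d f:=((Int -> d) -> Bool)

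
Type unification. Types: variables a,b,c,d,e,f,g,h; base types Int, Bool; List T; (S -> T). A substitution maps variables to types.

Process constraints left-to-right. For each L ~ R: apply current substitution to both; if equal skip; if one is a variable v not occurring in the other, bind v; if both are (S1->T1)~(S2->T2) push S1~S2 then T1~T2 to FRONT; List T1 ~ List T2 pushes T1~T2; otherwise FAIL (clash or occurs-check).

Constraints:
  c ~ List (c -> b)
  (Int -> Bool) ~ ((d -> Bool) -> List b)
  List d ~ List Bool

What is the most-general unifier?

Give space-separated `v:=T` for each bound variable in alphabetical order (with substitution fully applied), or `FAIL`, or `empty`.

step 1: unify c ~ List (c -> b)  [subst: {-} | 2 pending]
  occurs-check fail: c in List (c -> b)

Answer: FAIL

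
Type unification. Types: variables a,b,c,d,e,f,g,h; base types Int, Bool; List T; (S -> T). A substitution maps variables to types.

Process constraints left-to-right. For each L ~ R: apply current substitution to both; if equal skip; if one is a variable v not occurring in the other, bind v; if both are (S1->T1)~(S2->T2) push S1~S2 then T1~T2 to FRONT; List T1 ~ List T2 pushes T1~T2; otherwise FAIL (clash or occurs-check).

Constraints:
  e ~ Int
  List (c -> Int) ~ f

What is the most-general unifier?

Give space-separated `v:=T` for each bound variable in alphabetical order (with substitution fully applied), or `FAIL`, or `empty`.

Answer: e:=Int f:=List (c -> Int)

Derivation:
step 1: unify e ~ Int  [subst: {-} | 1 pending]
  bind e := Int
step 2: unify List (c -> Int) ~ f  [subst: {e:=Int} | 0 pending]
  bind f := List (c -> Int)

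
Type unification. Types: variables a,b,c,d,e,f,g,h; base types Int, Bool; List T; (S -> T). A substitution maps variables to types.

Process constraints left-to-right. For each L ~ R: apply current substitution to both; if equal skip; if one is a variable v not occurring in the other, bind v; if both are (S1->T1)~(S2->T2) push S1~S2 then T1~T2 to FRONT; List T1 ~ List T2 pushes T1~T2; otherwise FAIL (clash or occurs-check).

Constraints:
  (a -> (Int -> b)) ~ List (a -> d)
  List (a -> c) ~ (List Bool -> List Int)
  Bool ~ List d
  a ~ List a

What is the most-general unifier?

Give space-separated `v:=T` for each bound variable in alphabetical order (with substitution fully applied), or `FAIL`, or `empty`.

step 1: unify (a -> (Int -> b)) ~ List (a -> d)  [subst: {-} | 3 pending]
  clash: (a -> (Int -> b)) vs List (a -> d)

Answer: FAIL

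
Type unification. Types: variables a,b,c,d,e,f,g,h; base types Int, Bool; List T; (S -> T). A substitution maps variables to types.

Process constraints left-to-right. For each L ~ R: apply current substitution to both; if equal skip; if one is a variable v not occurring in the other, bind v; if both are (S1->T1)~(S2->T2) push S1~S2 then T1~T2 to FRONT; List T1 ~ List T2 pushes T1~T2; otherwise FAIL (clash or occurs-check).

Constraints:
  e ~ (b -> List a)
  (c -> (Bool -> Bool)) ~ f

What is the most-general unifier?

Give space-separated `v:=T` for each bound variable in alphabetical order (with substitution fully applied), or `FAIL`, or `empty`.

Answer: e:=(b -> List a) f:=(c -> (Bool -> Bool))

Derivation:
step 1: unify e ~ (b -> List a)  [subst: {-} | 1 pending]
  bind e := (b -> List a)
step 2: unify (c -> (Bool -> Bool)) ~ f  [subst: {e:=(b -> List a)} | 0 pending]
  bind f := (c -> (Bool -> Bool))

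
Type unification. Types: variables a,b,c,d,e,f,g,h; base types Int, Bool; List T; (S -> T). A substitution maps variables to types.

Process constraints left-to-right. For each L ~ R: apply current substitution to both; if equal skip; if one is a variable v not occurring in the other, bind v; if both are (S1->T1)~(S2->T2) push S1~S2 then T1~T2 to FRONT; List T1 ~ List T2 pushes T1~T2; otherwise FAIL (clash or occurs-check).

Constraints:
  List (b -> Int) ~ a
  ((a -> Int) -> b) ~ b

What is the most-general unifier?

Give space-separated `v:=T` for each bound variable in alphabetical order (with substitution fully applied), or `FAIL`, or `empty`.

Answer: FAIL

Derivation:
step 1: unify List (b -> Int) ~ a  [subst: {-} | 1 pending]
  bind a := List (b -> Int)
step 2: unify ((List (b -> Int) -> Int) -> b) ~ b  [subst: {a:=List (b -> Int)} | 0 pending]
  occurs-check fail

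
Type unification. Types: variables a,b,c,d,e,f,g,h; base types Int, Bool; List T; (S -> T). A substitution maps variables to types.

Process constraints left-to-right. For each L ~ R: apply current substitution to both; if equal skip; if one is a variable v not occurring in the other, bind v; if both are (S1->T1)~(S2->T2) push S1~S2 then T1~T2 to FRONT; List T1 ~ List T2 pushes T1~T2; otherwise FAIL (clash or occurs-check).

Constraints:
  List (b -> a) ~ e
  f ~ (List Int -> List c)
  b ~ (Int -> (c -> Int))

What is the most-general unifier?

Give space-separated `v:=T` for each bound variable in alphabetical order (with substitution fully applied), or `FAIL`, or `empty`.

step 1: unify List (b -> a) ~ e  [subst: {-} | 2 pending]
  bind e := List (b -> a)
step 2: unify f ~ (List Int -> List c)  [subst: {e:=List (b -> a)} | 1 pending]
  bind f := (List Int -> List c)
step 3: unify b ~ (Int -> (c -> Int))  [subst: {e:=List (b -> a), f:=(List Int -> List c)} | 0 pending]
  bind b := (Int -> (c -> Int))

Answer: b:=(Int -> (c -> Int)) e:=List ((Int -> (c -> Int)) -> a) f:=(List Int -> List c)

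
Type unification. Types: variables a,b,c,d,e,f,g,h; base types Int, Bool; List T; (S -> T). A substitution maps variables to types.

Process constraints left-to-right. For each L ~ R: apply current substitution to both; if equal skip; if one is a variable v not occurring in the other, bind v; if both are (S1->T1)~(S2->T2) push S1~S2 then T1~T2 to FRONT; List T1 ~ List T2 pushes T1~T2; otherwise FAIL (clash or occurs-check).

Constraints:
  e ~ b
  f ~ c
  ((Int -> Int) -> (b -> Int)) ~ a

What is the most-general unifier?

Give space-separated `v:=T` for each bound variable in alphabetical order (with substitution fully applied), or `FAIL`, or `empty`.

step 1: unify e ~ b  [subst: {-} | 2 pending]
  bind e := b
step 2: unify f ~ c  [subst: {e:=b} | 1 pending]
  bind f := c
step 3: unify ((Int -> Int) -> (b -> Int)) ~ a  [subst: {e:=b, f:=c} | 0 pending]
  bind a := ((Int -> Int) -> (b -> Int))

Answer: a:=((Int -> Int) -> (b -> Int)) e:=b f:=c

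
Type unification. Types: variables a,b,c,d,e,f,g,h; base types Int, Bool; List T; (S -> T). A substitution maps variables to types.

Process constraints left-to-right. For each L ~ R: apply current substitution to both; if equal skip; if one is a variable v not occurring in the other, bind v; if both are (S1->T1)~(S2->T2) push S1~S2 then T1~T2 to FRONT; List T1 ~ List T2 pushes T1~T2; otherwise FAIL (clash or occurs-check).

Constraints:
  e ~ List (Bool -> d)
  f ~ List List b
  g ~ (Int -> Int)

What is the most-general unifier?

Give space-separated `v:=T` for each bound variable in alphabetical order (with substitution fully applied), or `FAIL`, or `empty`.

Answer: e:=List (Bool -> d) f:=List List b g:=(Int -> Int)

Derivation:
step 1: unify e ~ List (Bool -> d)  [subst: {-} | 2 pending]
  bind e := List (Bool -> d)
step 2: unify f ~ List List b  [subst: {e:=List (Bool -> d)} | 1 pending]
  bind f := List List b
step 3: unify g ~ (Int -> Int)  [subst: {e:=List (Bool -> d), f:=List List b} | 0 pending]
  bind g := (Int -> Int)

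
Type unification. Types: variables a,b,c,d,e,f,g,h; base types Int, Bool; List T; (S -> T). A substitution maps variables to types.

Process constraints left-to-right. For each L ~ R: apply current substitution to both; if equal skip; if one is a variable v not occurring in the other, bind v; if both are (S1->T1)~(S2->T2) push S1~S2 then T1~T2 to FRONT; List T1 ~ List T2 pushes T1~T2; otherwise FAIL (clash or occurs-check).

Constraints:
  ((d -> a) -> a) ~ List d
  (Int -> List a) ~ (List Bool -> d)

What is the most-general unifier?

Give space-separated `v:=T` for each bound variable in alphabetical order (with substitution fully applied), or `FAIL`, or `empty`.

Answer: FAIL

Derivation:
step 1: unify ((d -> a) -> a) ~ List d  [subst: {-} | 1 pending]
  clash: ((d -> a) -> a) vs List d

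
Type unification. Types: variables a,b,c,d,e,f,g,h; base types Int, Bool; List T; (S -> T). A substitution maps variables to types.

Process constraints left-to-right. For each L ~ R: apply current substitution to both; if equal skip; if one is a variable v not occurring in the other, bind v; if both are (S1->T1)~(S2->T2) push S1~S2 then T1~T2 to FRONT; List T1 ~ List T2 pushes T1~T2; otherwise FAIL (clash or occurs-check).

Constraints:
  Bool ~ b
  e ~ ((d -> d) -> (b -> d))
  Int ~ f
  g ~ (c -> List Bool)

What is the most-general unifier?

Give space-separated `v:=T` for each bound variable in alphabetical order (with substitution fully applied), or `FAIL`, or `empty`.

step 1: unify Bool ~ b  [subst: {-} | 3 pending]
  bind b := Bool
step 2: unify e ~ ((d -> d) -> (Bool -> d))  [subst: {b:=Bool} | 2 pending]
  bind e := ((d -> d) -> (Bool -> d))
step 3: unify Int ~ f  [subst: {b:=Bool, e:=((d -> d) -> (Bool -> d))} | 1 pending]
  bind f := Int
step 4: unify g ~ (c -> List Bool)  [subst: {b:=Bool, e:=((d -> d) -> (Bool -> d)), f:=Int} | 0 pending]
  bind g := (c -> List Bool)

Answer: b:=Bool e:=((d -> d) -> (Bool -> d)) f:=Int g:=(c -> List Bool)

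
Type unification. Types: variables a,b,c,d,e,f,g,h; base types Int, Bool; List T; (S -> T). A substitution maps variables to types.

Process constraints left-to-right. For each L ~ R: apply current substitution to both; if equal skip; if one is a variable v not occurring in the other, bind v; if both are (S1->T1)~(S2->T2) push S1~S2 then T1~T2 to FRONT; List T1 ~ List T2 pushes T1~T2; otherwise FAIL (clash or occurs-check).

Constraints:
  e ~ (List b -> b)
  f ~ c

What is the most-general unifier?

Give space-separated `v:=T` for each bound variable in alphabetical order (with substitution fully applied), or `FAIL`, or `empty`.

step 1: unify e ~ (List b -> b)  [subst: {-} | 1 pending]
  bind e := (List b -> b)
step 2: unify f ~ c  [subst: {e:=(List b -> b)} | 0 pending]
  bind f := c

Answer: e:=(List b -> b) f:=c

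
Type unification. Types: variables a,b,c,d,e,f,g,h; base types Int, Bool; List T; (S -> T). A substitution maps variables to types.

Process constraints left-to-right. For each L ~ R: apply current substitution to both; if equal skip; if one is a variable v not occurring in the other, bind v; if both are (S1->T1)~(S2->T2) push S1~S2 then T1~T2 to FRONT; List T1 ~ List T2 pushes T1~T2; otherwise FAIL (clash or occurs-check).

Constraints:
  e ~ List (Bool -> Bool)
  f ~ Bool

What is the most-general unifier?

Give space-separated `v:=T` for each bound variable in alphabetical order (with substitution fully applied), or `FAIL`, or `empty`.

Answer: e:=List (Bool -> Bool) f:=Bool

Derivation:
step 1: unify e ~ List (Bool -> Bool)  [subst: {-} | 1 pending]
  bind e := List (Bool -> Bool)
step 2: unify f ~ Bool  [subst: {e:=List (Bool -> Bool)} | 0 pending]
  bind f := Bool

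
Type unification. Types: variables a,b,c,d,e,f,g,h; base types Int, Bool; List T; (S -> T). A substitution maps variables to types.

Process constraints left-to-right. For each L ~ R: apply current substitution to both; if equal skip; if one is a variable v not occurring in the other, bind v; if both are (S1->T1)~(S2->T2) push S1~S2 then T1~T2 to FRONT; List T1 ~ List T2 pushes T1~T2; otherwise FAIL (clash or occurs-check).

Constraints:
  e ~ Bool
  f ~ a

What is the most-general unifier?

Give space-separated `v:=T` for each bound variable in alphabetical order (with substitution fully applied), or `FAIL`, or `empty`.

step 1: unify e ~ Bool  [subst: {-} | 1 pending]
  bind e := Bool
step 2: unify f ~ a  [subst: {e:=Bool} | 0 pending]
  bind f := a

Answer: e:=Bool f:=a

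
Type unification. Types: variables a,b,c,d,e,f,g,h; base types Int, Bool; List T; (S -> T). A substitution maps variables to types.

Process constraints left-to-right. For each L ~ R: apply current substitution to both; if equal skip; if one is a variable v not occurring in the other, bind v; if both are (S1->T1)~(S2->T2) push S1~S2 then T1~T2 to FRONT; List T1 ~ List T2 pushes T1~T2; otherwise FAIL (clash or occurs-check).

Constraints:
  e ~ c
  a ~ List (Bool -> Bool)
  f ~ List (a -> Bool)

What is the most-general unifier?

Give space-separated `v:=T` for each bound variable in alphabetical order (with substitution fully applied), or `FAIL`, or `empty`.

Answer: a:=List (Bool -> Bool) e:=c f:=List (List (Bool -> Bool) -> Bool)

Derivation:
step 1: unify e ~ c  [subst: {-} | 2 pending]
  bind e := c
step 2: unify a ~ List (Bool -> Bool)  [subst: {e:=c} | 1 pending]
  bind a := List (Bool -> Bool)
step 3: unify f ~ List (List (Bool -> Bool) -> Bool)  [subst: {e:=c, a:=List (Bool -> Bool)} | 0 pending]
  bind f := List (List (Bool -> Bool) -> Bool)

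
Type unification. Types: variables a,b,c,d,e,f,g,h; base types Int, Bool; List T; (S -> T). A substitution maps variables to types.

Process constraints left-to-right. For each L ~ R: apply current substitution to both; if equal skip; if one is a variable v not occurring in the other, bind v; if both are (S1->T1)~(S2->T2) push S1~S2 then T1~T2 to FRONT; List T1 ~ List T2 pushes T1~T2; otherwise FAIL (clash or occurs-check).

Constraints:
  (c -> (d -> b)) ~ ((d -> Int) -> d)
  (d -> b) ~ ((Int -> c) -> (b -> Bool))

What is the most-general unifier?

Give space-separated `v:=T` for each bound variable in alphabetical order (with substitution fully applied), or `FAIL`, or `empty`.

Answer: FAIL

Derivation:
step 1: unify (c -> (d -> b)) ~ ((d -> Int) -> d)  [subst: {-} | 1 pending]
  -> decompose arrow: push c~(d -> Int), (d -> b)~d
step 2: unify c ~ (d -> Int)  [subst: {-} | 2 pending]
  bind c := (d -> Int)
step 3: unify (d -> b) ~ d  [subst: {c:=(d -> Int)} | 1 pending]
  occurs-check fail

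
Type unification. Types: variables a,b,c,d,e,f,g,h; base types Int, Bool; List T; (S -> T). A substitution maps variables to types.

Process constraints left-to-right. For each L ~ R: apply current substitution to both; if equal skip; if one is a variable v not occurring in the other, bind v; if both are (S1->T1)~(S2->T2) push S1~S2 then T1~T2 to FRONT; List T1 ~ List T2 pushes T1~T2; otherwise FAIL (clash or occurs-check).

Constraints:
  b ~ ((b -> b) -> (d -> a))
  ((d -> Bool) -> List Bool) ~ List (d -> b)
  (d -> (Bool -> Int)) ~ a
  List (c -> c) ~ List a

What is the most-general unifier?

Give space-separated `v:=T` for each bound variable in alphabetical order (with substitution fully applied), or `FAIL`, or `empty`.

step 1: unify b ~ ((b -> b) -> (d -> a))  [subst: {-} | 3 pending]
  occurs-check fail: b in ((b -> b) -> (d -> a))

Answer: FAIL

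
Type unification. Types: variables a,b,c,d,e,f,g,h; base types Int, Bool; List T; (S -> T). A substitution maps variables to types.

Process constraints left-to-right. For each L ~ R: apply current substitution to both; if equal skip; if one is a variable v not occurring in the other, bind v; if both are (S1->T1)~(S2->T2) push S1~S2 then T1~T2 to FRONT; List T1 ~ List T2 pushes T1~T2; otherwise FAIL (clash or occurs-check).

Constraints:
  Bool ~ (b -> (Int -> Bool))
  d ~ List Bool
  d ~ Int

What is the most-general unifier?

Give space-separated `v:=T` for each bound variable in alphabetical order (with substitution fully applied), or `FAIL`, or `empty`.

Answer: FAIL

Derivation:
step 1: unify Bool ~ (b -> (Int -> Bool))  [subst: {-} | 2 pending]
  clash: Bool vs (b -> (Int -> Bool))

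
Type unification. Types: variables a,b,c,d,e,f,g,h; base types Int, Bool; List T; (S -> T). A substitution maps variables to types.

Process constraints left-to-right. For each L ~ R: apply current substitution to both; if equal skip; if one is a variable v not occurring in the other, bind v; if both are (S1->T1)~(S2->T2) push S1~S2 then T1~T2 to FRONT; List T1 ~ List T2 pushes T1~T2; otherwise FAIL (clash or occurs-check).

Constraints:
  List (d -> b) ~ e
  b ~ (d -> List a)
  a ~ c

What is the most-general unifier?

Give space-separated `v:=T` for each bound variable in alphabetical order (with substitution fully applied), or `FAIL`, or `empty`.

step 1: unify List (d -> b) ~ e  [subst: {-} | 2 pending]
  bind e := List (d -> b)
step 2: unify b ~ (d -> List a)  [subst: {e:=List (d -> b)} | 1 pending]
  bind b := (d -> List a)
step 3: unify a ~ c  [subst: {e:=List (d -> b), b:=(d -> List a)} | 0 pending]
  bind a := c

Answer: a:=c b:=(d -> List c) e:=List (d -> (d -> List c))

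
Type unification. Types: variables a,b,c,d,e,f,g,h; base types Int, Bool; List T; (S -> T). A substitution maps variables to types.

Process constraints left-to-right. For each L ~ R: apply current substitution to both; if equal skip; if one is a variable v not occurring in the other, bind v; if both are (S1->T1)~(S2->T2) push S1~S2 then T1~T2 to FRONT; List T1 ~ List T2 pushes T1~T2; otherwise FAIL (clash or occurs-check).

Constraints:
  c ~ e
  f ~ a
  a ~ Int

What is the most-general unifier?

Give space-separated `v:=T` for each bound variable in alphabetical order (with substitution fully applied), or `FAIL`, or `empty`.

Answer: a:=Int c:=e f:=Int

Derivation:
step 1: unify c ~ e  [subst: {-} | 2 pending]
  bind c := e
step 2: unify f ~ a  [subst: {c:=e} | 1 pending]
  bind f := a
step 3: unify a ~ Int  [subst: {c:=e, f:=a} | 0 pending]
  bind a := Int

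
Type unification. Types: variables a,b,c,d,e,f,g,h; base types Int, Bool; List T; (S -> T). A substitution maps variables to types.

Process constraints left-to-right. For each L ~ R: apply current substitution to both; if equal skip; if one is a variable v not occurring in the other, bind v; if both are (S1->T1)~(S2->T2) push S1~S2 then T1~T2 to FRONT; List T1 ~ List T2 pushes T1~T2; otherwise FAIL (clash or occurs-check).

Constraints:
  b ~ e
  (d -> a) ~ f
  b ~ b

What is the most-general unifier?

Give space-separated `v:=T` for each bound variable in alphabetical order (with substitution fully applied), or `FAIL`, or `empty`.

Answer: b:=e f:=(d -> a)

Derivation:
step 1: unify b ~ e  [subst: {-} | 2 pending]
  bind b := e
step 2: unify (d -> a) ~ f  [subst: {b:=e} | 1 pending]
  bind f := (d -> a)
step 3: unify e ~ e  [subst: {b:=e, f:=(d -> a)} | 0 pending]
  -> identical, skip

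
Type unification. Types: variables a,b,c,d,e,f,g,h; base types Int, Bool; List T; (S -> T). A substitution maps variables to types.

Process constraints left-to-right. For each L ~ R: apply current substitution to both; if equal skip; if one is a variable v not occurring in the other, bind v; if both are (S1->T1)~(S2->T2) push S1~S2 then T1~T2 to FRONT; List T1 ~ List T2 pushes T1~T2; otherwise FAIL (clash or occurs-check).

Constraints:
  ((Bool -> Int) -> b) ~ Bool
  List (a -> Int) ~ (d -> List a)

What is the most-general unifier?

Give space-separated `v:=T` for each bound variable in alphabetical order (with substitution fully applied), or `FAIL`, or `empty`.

Answer: FAIL

Derivation:
step 1: unify ((Bool -> Int) -> b) ~ Bool  [subst: {-} | 1 pending]
  clash: ((Bool -> Int) -> b) vs Bool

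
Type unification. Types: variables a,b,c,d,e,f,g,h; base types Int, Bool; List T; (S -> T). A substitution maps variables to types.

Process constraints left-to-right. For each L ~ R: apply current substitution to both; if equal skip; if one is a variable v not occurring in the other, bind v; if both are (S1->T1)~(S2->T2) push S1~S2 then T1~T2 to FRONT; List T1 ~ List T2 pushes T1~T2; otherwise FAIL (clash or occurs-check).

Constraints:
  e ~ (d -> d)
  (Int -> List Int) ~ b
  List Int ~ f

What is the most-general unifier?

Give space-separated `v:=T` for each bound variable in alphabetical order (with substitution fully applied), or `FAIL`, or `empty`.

Answer: b:=(Int -> List Int) e:=(d -> d) f:=List Int

Derivation:
step 1: unify e ~ (d -> d)  [subst: {-} | 2 pending]
  bind e := (d -> d)
step 2: unify (Int -> List Int) ~ b  [subst: {e:=(d -> d)} | 1 pending]
  bind b := (Int -> List Int)
step 3: unify List Int ~ f  [subst: {e:=(d -> d), b:=(Int -> List Int)} | 0 pending]
  bind f := List Int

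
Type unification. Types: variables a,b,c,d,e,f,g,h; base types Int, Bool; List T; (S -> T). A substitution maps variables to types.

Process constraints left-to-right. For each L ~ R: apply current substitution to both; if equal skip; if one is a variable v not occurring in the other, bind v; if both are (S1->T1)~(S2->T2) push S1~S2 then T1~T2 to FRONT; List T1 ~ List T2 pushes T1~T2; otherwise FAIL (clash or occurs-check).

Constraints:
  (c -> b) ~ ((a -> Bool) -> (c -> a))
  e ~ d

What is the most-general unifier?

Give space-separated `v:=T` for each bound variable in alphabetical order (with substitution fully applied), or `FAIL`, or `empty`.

step 1: unify (c -> b) ~ ((a -> Bool) -> (c -> a))  [subst: {-} | 1 pending]
  -> decompose arrow: push c~(a -> Bool), b~(c -> a)
step 2: unify c ~ (a -> Bool)  [subst: {-} | 2 pending]
  bind c := (a -> Bool)
step 3: unify b ~ ((a -> Bool) -> a)  [subst: {c:=(a -> Bool)} | 1 pending]
  bind b := ((a -> Bool) -> a)
step 4: unify e ~ d  [subst: {c:=(a -> Bool), b:=((a -> Bool) -> a)} | 0 pending]
  bind e := d

Answer: b:=((a -> Bool) -> a) c:=(a -> Bool) e:=d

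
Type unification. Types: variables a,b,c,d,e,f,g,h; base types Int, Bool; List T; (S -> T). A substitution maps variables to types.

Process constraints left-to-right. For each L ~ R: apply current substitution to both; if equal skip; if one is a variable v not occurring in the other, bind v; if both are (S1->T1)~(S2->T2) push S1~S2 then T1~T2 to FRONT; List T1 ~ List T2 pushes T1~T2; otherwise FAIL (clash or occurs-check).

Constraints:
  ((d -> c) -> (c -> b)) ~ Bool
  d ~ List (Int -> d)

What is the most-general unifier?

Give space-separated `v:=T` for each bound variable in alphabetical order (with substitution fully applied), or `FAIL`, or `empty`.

step 1: unify ((d -> c) -> (c -> b)) ~ Bool  [subst: {-} | 1 pending]
  clash: ((d -> c) -> (c -> b)) vs Bool

Answer: FAIL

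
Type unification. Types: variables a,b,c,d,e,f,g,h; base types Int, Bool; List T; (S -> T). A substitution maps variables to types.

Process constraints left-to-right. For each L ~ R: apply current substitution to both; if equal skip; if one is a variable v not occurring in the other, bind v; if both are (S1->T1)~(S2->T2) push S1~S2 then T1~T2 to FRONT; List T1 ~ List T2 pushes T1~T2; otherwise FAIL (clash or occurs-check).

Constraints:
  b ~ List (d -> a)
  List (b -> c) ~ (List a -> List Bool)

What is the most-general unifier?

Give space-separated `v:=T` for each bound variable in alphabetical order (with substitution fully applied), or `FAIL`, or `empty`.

step 1: unify b ~ List (d -> a)  [subst: {-} | 1 pending]
  bind b := List (d -> a)
step 2: unify List (List (d -> a) -> c) ~ (List a -> List Bool)  [subst: {b:=List (d -> a)} | 0 pending]
  clash: List (List (d -> a) -> c) vs (List a -> List Bool)

Answer: FAIL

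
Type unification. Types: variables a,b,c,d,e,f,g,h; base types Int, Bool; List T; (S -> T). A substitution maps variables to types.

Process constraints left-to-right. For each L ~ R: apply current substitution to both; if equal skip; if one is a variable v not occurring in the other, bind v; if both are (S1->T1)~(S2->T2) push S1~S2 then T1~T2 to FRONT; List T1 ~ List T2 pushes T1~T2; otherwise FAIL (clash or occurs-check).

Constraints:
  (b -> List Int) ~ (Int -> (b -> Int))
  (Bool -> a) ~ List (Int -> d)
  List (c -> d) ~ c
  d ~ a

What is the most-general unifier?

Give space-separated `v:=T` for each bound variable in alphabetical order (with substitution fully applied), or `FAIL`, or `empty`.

Answer: FAIL

Derivation:
step 1: unify (b -> List Int) ~ (Int -> (b -> Int))  [subst: {-} | 3 pending]
  -> decompose arrow: push b~Int, List Int~(b -> Int)
step 2: unify b ~ Int  [subst: {-} | 4 pending]
  bind b := Int
step 3: unify List Int ~ (Int -> Int)  [subst: {b:=Int} | 3 pending]
  clash: List Int vs (Int -> Int)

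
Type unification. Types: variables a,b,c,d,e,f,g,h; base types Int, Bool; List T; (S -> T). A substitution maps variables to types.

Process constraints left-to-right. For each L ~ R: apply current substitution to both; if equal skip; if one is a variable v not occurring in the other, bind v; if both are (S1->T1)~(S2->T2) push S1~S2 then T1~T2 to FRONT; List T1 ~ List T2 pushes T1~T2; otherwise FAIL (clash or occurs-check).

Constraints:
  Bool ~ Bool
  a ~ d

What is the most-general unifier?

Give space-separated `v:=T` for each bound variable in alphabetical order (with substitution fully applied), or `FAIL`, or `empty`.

step 1: unify Bool ~ Bool  [subst: {-} | 1 pending]
  -> identical, skip
step 2: unify a ~ d  [subst: {-} | 0 pending]
  bind a := d

Answer: a:=d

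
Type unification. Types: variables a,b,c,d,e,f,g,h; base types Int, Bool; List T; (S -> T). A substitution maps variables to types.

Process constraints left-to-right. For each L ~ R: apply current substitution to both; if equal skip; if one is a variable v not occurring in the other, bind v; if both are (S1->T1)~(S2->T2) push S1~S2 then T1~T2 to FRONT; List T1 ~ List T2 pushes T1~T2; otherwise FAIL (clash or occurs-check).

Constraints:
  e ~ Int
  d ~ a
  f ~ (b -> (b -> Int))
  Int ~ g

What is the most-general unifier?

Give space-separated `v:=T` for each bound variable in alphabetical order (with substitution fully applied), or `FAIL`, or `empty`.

Answer: d:=a e:=Int f:=(b -> (b -> Int)) g:=Int

Derivation:
step 1: unify e ~ Int  [subst: {-} | 3 pending]
  bind e := Int
step 2: unify d ~ a  [subst: {e:=Int} | 2 pending]
  bind d := a
step 3: unify f ~ (b -> (b -> Int))  [subst: {e:=Int, d:=a} | 1 pending]
  bind f := (b -> (b -> Int))
step 4: unify Int ~ g  [subst: {e:=Int, d:=a, f:=(b -> (b -> Int))} | 0 pending]
  bind g := Int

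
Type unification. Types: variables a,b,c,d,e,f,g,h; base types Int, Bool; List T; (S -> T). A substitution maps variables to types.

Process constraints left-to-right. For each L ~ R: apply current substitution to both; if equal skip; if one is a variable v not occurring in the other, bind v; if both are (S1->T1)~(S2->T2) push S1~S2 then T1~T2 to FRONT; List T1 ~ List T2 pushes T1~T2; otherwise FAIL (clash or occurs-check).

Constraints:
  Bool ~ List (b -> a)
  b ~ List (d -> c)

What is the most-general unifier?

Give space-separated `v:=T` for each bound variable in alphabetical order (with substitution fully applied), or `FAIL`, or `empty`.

Answer: FAIL

Derivation:
step 1: unify Bool ~ List (b -> a)  [subst: {-} | 1 pending]
  clash: Bool vs List (b -> a)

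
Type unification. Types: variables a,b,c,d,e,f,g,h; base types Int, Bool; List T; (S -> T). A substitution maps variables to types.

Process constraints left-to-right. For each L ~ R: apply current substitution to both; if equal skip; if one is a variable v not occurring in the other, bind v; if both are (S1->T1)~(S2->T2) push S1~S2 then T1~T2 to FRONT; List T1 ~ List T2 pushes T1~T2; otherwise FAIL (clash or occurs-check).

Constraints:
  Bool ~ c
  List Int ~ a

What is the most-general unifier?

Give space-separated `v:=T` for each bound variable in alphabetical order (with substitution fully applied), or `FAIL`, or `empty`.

step 1: unify Bool ~ c  [subst: {-} | 1 pending]
  bind c := Bool
step 2: unify List Int ~ a  [subst: {c:=Bool} | 0 pending]
  bind a := List Int

Answer: a:=List Int c:=Bool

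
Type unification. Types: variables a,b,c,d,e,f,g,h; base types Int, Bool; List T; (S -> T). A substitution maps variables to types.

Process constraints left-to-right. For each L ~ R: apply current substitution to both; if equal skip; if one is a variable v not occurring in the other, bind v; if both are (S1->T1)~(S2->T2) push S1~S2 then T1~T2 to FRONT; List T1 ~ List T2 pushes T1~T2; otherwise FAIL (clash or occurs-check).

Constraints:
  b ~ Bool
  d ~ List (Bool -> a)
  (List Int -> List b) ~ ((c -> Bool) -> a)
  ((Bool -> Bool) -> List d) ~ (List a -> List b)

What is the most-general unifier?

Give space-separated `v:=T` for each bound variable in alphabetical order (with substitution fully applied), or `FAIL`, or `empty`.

Answer: FAIL

Derivation:
step 1: unify b ~ Bool  [subst: {-} | 3 pending]
  bind b := Bool
step 2: unify d ~ List (Bool -> a)  [subst: {b:=Bool} | 2 pending]
  bind d := List (Bool -> a)
step 3: unify (List Int -> List Bool) ~ ((c -> Bool) -> a)  [subst: {b:=Bool, d:=List (Bool -> a)} | 1 pending]
  -> decompose arrow: push List Int~(c -> Bool), List Bool~a
step 4: unify List Int ~ (c -> Bool)  [subst: {b:=Bool, d:=List (Bool -> a)} | 2 pending]
  clash: List Int vs (c -> Bool)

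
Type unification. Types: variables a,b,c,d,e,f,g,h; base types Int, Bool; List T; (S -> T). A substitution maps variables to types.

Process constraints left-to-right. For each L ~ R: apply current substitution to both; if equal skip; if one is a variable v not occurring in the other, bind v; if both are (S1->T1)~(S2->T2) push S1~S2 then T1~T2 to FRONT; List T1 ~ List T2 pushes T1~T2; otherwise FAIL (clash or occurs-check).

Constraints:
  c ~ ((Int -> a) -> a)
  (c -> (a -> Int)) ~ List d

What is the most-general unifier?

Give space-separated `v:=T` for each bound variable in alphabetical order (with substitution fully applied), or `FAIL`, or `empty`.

step 1: unify c ~ ((Int -> a) -> a)  [subst: {-} | 1 pending]
  bind c := ((Int -> a) -> a)
step 2: unify (((Int -> a) -> a) -> (a -> Int)) ~ List d  [subst: {c:=((Int -> a) -> a)} | 0 pending]
  clash: (((Int -> a) -> a) -> (a -> Int)) vs List d

Answer: FAIL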